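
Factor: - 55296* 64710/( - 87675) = 2^12 * 3^4*5^( - 1 ) * 7^ (-1)*167^( - 1 ) * 719^1=   238546944/5845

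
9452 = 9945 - 493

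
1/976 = 1/976 =0.00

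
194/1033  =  194/1033 =0.19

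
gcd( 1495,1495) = 1495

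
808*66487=53721496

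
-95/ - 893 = 5/47 = 0.11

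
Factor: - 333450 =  - 2^1*3^3*5^2*13^1*19^1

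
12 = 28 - 16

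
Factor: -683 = - 683^1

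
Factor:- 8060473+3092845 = -2^2*3^1 * 503^1*823^1 =- 4967628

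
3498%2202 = 1296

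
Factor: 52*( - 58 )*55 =- 2^3*5^1*11^1*  13^1*29^1 = - 165880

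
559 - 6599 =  - 6040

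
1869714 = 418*4473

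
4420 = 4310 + 110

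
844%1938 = 844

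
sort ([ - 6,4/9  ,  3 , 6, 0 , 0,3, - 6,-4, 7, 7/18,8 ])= [ -6,-6, - 4,0,0, 7/18, 4/9,3,  3 , 6,  7 , 8 ] 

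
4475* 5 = 22375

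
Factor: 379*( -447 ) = - 3^1*149^1*379^1 = -  169413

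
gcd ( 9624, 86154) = 6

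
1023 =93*11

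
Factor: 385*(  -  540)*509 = -2^2*3^3*5^2 * 7^1*11^1*509^1 = - 105821100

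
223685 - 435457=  - 211772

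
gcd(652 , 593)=1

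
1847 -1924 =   -  77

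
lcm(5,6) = 30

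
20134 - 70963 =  - 50829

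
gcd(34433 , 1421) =7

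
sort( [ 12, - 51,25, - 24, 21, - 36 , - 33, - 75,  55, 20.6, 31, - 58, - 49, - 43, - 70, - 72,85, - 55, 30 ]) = [ - 75,  -  72,-70,  -  58,  -  55, - 51 , - 49,- 43, - 36, - 33, - 24, 12,  20.6, 21, 25,30,31, 55,85]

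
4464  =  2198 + 2266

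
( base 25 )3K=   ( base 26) 3h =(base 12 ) 7b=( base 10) 95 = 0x5F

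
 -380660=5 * ( - 76132)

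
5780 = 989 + 4791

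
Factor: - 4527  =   - 3^2 * 503^1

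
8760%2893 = 81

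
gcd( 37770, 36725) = 5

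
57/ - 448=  - 1 + 391/448 = - 0.13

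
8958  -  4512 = 4446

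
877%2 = 1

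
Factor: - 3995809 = -71^1 * 167^1*337^1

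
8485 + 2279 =10764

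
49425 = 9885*5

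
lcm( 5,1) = 5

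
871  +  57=928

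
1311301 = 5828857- 4517556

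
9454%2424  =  2182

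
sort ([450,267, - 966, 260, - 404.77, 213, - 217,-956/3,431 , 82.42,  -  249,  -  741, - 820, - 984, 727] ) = [ - 984, - 966, - 820, - 741,-404.77, - 956/3, - 249, - 217,82.42,213, 260, 267,431, 450, 727]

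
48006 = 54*889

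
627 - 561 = 66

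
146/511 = 2/7=0.29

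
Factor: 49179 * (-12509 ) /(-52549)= 3^1 * 13^2* 97^1 * 1787^1* 7507^(  -  1) = 87882873/7507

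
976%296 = 88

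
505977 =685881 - 179904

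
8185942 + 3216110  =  11402052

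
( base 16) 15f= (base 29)C3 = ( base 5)2401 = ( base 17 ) 13b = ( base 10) 351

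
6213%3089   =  35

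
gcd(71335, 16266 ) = 1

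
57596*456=26263776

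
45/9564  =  15/3188 = 0.00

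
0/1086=0  =  0.00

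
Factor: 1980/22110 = 2^1*3^1*67^( - 1 ) = 6/67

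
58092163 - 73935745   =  -15843582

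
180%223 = 180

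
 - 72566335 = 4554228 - 77120563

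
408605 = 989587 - 580982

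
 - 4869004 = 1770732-6639736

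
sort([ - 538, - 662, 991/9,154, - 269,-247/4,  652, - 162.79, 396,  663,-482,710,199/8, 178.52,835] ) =[-662, - 538,-482, - 269, - 162.79, - 247/4,199/8, 991/9, 154,  178.52, 396 , 652,663, 710,835 ]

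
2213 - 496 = 1717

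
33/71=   33/71 = 0.46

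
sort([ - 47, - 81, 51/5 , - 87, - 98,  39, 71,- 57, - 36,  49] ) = [ - 98 , - 87, - 81,-57,- 47, - 36 , 51/5, 39,49, 71 ] 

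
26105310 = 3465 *7534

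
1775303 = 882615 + 892688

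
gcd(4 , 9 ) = 1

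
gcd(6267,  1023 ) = 3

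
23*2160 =49680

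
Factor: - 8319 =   -  3^1*47^1*59^1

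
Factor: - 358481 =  - 139^1* 2579^1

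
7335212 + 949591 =8284803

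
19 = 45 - 26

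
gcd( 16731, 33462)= 16731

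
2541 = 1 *2541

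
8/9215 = 8/9215 = 0.00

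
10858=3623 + 7235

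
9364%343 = 103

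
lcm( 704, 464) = 20416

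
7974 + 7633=15607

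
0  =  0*85258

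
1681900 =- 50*(  -  33638 ) 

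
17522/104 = 168 + 25/52 = 168.48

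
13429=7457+5972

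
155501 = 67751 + 87750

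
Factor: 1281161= 7^1*183023^1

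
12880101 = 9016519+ 3863582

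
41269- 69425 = -28156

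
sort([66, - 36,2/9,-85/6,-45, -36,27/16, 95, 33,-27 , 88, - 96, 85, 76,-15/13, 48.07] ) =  [  -  96,-45, - 36, - 36,  -  27, - 85/6, - 15/13  ,  2/9 , 27/16, 33 , 48.07,66, 76, 85,  88, 95]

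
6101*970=5917970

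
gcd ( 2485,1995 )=35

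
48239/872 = 55 + 279/872=55.32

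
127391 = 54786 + 72605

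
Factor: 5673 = 3^1*  31^1*61^1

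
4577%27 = 14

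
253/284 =253/284 = 0.89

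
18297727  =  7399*2473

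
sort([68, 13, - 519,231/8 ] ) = [  -  519,13, 231/8 , 68 ]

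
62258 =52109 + 10149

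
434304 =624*696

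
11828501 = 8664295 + 3164206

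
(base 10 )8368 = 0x20b0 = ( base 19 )1438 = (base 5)231433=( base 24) ECG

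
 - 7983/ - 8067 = 2661/2689 = 0.99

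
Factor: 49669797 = 3^1*16556599^1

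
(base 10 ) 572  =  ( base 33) hb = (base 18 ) 1DE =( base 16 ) 23C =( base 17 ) 1GB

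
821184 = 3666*224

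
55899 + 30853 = 86752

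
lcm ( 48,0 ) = 0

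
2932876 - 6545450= - 3612574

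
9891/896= 11  +  5/128 = 11.04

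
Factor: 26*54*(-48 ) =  - 67392 = - 2^6*3^4*13^1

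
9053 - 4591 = 4462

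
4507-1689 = 2818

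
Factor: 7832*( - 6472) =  - 2^6*11^1 * 89^1*809^1 = - 50688704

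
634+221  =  855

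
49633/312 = 159 + 25/312  =  159.08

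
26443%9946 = 6551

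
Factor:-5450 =  -  2^1 * 5^2*109^1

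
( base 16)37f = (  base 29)11P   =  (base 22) 1IF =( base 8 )1577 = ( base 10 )895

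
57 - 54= 3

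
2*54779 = 109558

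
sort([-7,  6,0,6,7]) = [ - 7, 0,6 , 6,7]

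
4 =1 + 3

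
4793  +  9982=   14775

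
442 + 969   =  1411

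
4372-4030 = 342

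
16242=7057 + 9185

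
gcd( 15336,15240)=24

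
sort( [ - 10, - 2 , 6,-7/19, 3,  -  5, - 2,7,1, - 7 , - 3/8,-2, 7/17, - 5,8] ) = [ - 10, - 7,-5, - 5,-2,  -  2, - 2, - 3/8, - 7/19,7/17  ,  1,3,  6,7, 8] 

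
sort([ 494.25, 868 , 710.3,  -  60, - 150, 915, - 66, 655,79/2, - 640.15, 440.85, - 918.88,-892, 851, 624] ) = [ - 918.88,  -  892,-640.15,-150,  -  66, - 60,  79/2,440.85,494.25, 624, 655 , 710.3,851, 868, 915 ] 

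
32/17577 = 32/17577 = 0.00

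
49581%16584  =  16413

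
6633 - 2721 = 3912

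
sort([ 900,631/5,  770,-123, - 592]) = [ - 592, - 123,631/5,770, 900 ]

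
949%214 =93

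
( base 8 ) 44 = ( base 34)12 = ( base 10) 36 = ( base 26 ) 1a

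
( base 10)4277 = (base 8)10265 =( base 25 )6l2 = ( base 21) 9EE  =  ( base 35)3h7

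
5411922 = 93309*58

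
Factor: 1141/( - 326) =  - 2^( - 1 )*7^1 = - 7/2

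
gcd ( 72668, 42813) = 1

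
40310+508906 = 549216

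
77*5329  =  410333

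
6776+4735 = 11511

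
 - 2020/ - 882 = 2 + 128/441 =2.29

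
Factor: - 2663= - 2663^1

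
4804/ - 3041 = -4804/3041 = -  1.58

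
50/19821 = 50/19821 = 0.00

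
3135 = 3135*1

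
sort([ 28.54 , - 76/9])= [ - 76/9 , 28.54] 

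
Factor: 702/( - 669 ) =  - 2^1*3^2*13^1* 223^(- 1) = - 234/223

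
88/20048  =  11/2506=0.00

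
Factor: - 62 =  - 2^1*31^1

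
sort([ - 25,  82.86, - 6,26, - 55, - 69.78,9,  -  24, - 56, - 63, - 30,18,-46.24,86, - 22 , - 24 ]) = [-69.78, - 63, - 56, - 55 ,  -  46.24, - 30,-25, - 24, - 24,-22, - 6,9,18,26,82.86,86] 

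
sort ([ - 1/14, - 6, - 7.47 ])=[ - 7.47,  -  6, - 1/14 ]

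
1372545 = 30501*45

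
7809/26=7809/26 = 300.35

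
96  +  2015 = 2111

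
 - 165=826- 991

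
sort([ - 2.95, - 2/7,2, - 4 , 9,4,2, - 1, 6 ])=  [ - 4, - 2.95, - 1, - 2/7, 2,2,4,6,9 ]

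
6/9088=3/4544 = 0.00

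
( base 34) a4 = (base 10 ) 344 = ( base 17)134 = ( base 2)101011000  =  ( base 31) B3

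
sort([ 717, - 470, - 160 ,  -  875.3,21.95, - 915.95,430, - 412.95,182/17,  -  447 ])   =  [ - 915.95, - 875.3, - 470, - 447, - 412.95, - 160,182/17 , 21.95,430,  717] 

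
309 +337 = 646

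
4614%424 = 374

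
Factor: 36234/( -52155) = -66/95 = - 2^1*3^1*5^(  -  1 )*11^1*19^( - 1) 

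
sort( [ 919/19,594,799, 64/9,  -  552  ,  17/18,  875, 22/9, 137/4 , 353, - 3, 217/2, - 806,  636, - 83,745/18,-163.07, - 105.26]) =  [ - 806,-552,-163.07,-105.26, -83, - 3,  17/18,22/9, 64/9, 137/4,745/18,919/19, 217/2, 353,594, 636,799, 875] 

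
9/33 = 3/11 = 0.27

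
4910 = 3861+1049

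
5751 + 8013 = 13764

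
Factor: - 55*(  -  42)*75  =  173250= 2^1*3^2*5^3*7^1 * 11^1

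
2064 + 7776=9840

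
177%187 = 177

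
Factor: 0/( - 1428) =0 = 0^1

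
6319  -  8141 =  - 1822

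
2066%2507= 2066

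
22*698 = 15356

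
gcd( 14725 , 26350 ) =775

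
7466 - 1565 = 5901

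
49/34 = 1  +  15/34 = 1.44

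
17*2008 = 34136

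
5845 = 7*835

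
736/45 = 16+16/45= 16.36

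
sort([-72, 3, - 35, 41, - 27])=[ -72, - 35,-27 , 3, 41]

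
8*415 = 3320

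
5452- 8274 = - 2822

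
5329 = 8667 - 3338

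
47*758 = 35626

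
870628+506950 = 1377578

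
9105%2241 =141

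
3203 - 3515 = - 312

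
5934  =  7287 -1353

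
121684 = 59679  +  62005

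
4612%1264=820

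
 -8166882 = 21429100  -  29595982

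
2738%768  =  434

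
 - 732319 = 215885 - 948204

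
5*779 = 3895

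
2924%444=260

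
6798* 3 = 20394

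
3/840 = 1/280 = 0.00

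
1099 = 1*1099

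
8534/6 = 1422 + 1/3  =  1422.33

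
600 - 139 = 461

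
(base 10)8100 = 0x1fa4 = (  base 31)8D9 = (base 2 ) 1111110100100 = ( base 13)38C1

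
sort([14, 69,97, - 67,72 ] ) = [ - 67, 14,69,72,  97 ] 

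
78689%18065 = 6429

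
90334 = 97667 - 7333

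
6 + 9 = 15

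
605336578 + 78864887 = 684201465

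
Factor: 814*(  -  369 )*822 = -246900852=- 2^2*3^3*11^1*37^1*41^1*137^1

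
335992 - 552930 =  - 216938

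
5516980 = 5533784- 16804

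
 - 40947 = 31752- 72699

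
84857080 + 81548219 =166405299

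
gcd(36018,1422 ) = 18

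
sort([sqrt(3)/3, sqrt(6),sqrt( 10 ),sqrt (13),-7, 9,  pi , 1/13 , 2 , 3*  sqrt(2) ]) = [ - 7 , 1/13  ,  sqrt(3 ) /3, 2,sqrt(6), pi,sqrt(10 ),  sqrt(13 ),  3*sqrt( 2), 9]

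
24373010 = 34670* 703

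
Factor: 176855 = 5^1 *7^1*31^1*163^1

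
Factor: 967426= 2^1*23^1*21031^1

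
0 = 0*86968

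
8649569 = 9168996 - 519427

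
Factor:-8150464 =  - 2^6*7^2 * 23^1*113^1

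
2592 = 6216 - 3624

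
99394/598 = 49697/299 = 166.21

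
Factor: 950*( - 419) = - 2^1 * 5^2*19^1*419^1 = -398050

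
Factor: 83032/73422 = 41516/36711 = 2^2*3^( - 2 )*97^1*107^1*4079^( - 1)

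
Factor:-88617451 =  - 13^1 * 2273^1 * 2999^1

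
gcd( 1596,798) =798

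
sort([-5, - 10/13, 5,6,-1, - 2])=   [ - 5, - 2, - 1, -10/13 , 5,6] 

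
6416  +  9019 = 15435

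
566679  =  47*12057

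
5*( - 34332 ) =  - 171660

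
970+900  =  1870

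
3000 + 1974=4974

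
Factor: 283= 283^1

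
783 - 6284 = - 5501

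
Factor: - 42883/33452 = - 2^( - 2)*19^1*37^1*61^1*8363^( - 1 ) 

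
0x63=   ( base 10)99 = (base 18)59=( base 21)4f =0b1100011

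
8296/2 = 4148 = 4148.00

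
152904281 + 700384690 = 853288971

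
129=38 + 91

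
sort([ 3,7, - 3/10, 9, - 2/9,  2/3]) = [ - 3/10, - 2/9,2/3,3,7,  9 ]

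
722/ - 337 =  - 3 + 289/337   =  - 2.14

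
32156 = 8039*4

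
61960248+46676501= 108636749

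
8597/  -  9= -8597/9  =  - 955.22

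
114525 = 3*38175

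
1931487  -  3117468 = -1185981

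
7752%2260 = 972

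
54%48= 6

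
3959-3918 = 41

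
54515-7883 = 46632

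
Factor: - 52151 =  - 11^2*431^1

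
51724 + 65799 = 117523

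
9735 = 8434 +1301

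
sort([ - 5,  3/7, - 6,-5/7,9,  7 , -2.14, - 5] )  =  [ - 6, - 5, - 5, - 2.14 , - 5/7,3/7 , 7,9]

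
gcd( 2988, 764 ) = 4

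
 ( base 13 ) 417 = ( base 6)3120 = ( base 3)221210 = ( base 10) 696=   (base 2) 1010111000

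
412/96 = 103/24  =  4.29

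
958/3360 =479/1680=0.29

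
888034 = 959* 926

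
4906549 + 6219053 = 11125602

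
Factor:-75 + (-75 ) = -2^1*3^1*5^2 = - 150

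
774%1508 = 774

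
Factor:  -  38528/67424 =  - 2^2*7^( - 1 ) = -4/7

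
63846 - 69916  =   - 6070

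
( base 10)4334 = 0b1000011101110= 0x10ee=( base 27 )5pe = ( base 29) 54D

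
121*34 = 4114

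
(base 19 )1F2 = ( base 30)LI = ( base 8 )1210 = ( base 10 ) 648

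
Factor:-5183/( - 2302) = 2^( - 1)*71^1*73^1 *1151^( - 1)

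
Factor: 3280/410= 8=2^3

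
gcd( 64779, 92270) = 1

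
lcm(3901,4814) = 226258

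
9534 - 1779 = 7755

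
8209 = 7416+793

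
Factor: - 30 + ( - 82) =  - 112 = - 2^4  *  7^1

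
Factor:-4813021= - 487^1 * 9883^1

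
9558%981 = 729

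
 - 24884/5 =-24884/5=- 4976.80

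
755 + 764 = 1519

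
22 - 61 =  - 39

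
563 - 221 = 342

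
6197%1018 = 89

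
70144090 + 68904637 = 139048727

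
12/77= 12/77  =  0.16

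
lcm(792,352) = 3168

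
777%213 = 138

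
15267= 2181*7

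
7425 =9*825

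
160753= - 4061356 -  - 4222109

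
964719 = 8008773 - 7044054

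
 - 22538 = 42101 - 64639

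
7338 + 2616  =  9954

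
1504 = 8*188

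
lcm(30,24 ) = 120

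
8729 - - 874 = 9603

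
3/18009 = 1/6003=0.00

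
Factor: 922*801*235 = 173552670 = 2^1*3^2 * 5^1*47^1*89^1*461^1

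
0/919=0 = 0.00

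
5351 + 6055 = 11406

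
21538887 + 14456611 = 35995498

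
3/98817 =1/32939 = 0.00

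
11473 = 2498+8975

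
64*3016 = 193024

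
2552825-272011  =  2280814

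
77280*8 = 618240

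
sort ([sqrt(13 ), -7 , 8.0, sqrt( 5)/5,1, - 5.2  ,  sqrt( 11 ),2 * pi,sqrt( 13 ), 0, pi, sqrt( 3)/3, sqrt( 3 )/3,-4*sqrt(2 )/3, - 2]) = [ - 7, - 5.2,  -  2, - 4*sqrt(2)/3,  0,sqrt(5 )/5,  sqrt(3 ) /3, sqrt( 3)/3, 1, pi, sqrt(11 ),sqrt(13), sqrt( 13) , 2 * pi, 8.0]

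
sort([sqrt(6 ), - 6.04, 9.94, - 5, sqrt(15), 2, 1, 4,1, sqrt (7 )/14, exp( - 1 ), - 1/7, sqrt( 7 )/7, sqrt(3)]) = [-6.04,-5,  -  1/7,sqrt(7)/14, exp( - 1), sqrt(7) /7,1, 1, sqrt(3), 2, sqrt(6), sqrt(15 ),4,9.94]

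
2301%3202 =2301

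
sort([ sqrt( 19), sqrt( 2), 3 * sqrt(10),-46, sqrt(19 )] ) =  [ - 46,sqrt( 2 ),sqrt( 19), sqrt( 19 ),3*sqrt(10 )]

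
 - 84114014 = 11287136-95401150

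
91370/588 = 45685/294=   155.39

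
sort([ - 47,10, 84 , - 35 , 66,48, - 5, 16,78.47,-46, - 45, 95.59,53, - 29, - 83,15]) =[ - 83, - 47, - 46, - 45, - 35,-29, - 5, 10,15,16, 48,53,66,78.47,84,95.59]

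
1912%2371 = 1912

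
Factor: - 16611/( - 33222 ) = 2^ ( - 1) = 1/2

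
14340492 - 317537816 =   -  303197324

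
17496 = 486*36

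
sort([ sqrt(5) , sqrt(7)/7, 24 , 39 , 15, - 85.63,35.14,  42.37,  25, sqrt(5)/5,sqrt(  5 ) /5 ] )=[ - 85.63,sqrt( 7)/7, sqrt( 5 ) /5, sqrt(5)/5, sqrt(5),15 , 24, 25,35.14,39, 42.37]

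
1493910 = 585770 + 908140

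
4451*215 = 956965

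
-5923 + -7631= - 13554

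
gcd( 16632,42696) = 72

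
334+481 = 815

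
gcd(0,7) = 7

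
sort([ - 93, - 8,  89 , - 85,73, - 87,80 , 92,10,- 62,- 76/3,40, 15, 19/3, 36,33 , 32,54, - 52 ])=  [ - 93, - 87, - 85, - 62,  -  52, - 76/3, - 8, 19/3,10,  15, 32,33,36,40, 54, 73,80,89, 92 ]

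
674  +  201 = 875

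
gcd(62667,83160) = 297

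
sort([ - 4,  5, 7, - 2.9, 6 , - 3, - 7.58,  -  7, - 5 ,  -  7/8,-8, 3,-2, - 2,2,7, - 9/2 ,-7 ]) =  [  -  8, - 7.58,-7, - 7,-5, - 9/2,-4,-3,-2.9 , - 2, - 2, - 7/8, 2,3,5,6,  7,7 ]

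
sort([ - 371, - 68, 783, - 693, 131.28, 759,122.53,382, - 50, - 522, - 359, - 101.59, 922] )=[ - 693, - 522, - 371,-359, - 101.59, - 68 ,-50, 122.53, 131.28,382, 759, 783,922]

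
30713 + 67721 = 98434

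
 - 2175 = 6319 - 8494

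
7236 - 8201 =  - 965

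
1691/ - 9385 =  - 1 + 7694/9385 = - 0.18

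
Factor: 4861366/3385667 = 2^1*19^( - 1)*73^( - 1)*2441^(-1)*2430683^1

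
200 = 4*50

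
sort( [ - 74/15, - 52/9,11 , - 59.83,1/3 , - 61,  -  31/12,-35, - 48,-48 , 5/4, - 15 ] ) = [ - 61,-59.83, - 48, - 48, - 35, - 15, - 52/9, - 74/15, -31/12, 1/3, 5/4, 11]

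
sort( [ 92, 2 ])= [2 , 92]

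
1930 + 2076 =4006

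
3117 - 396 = 2721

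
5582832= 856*6522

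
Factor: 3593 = 3593^1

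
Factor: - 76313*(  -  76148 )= 5811082324 = 2^2*17^1*67^2*19037^1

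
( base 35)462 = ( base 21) BC9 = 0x13f8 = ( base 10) 5112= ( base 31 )59S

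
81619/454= 81619/454 = 179.78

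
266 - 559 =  -293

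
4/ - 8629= - 1 + 8625/8629=- 0.00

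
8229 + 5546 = 13775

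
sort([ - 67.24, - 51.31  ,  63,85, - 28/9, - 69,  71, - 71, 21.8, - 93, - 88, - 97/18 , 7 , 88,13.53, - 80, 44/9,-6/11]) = [ - 93 , - 88, - 80, - 71, - 69, - 67.24, - 51.31, - 97/18,-28/9, - 6/11,44/9,7,13.53,21.8, 63,71, 85,88]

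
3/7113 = 1/2371= 0.00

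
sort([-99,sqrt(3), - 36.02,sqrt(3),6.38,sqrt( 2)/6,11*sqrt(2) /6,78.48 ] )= [- 99,  -  36.02,sqrt(2)/6,  sqrt(3),sqrt(3 ),11 *sqrt(2)/6,6.38,78.48 ] 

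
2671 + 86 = 2757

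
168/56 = 3=3.00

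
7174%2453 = 2268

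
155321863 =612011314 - 456689451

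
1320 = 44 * 30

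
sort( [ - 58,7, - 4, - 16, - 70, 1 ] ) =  [ - 70, - 58, - 16, - 4, 1, 7 ] 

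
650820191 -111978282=538841909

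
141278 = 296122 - 154844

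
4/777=4/777 =0.01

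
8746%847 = 276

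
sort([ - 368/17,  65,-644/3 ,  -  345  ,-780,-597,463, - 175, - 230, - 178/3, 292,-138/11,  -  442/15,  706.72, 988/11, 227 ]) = [-780, - 597, - 345, - 230, - 644/3, - 175, - 178/3,-442/15, - 368/17, - 138/11, 65,988/11 , 227, 292,463,  706.72] 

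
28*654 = 18312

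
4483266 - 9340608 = - 4857342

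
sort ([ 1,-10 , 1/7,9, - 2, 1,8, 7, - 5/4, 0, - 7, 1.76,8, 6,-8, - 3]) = [  -  10,-8, - 7, - 3, - 2 ,-5/4, 0,1/7 , 1,  1,1.76, 6,7,  8,8,  9]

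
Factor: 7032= 2^3 *3^1  *293^1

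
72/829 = 72/829 = 0.09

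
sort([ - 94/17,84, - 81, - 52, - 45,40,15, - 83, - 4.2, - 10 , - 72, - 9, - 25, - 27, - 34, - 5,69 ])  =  [-83,  -  81, - 72, - 52, - 45,-34, - 27, - 25, - 10, - 9,-94/17,-5, - 4.2,15,40, 69,84]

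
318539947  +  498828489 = 817368436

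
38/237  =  38/237 = 0.16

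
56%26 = 4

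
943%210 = 103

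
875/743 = 875/743 = 1.18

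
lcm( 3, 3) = 3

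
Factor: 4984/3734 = 2492/1867 = 2^2*7^1*89^1*1867^( - 1 ) 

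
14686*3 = 44058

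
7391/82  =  90 + 11/82 = 90.13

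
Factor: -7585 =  - 5^1*37^1 *41^1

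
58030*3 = 174090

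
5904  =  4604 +1300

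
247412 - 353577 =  - 106165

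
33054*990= 32723460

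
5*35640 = 178200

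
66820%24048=18724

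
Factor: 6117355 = 5^1*1223471^1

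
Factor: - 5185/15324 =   -  2^(  -  2)*3^ ( - 1 )*5^1*17^1*61^1*1277^( - 1)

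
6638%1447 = 850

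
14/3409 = 2/487 = 0.00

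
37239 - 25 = 37214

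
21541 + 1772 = 23313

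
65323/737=65323/737 = 88.63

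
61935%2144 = 1903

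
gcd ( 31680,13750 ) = 110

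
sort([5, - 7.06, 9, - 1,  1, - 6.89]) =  [ - 7.06, - 6.89, - 1 , 1, 5,9 ] 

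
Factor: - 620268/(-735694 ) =310134/367847  =  2^1 * 3^1*11^1*37^1*73^(-1)* 127^1 * 5039^( - 1 ) 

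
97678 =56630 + 41048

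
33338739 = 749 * 44511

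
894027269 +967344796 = 1861372065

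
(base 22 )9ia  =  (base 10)4762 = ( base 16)129A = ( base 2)1001010011010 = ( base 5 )123022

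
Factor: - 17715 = -3^1*5^1*1181^1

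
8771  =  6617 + 2154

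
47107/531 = 47107/531 = 88.71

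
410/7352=205/3676= 0.06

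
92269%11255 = 2229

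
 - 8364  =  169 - 8533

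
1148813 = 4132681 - 2983868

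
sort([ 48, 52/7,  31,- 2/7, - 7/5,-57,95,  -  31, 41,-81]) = [ - 81,  -  57,-31, - 7/5,-2/7, 52/7,31, 41,48,95 ]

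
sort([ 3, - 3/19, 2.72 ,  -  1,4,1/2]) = [ - 1, - 3/19,1/2, 2.72, 3,4] 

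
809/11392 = 809/11392 = 0.07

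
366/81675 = 122/27225= 0.00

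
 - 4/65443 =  - 1  +  65439/65443 =- 0.00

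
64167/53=64167/53 = 1210.70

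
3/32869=3/32869 = 0.00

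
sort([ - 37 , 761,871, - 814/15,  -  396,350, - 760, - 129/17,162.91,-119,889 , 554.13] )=[- 760, - 396, - 119, - 814/15 , - 37, - 129/17,162.91,350, 554.13,761, 871, 889]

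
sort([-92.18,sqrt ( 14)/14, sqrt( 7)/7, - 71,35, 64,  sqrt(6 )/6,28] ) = [  -  92.18, - 71, sqrt( 14)/14,sqrt(7) /7, sqrt( 6)/6,28,35 , 64]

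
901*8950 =8063950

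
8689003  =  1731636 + 6957367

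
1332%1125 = 207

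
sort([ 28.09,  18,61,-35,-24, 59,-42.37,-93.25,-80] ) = [-93.25, - 80,-42.37,  -  35 ,-24, 18,28.09, 59, 61]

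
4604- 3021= 1583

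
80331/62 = 80331/62= 1295.66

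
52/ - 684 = - 13/171 = - 0.08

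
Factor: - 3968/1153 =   -  2^7* 31^1* 1153^(-1 ) 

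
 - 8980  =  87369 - 96349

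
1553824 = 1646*944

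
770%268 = 234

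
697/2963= 697/2963 = 0.24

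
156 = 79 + 77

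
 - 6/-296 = 3/148=0.02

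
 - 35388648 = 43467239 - 78855887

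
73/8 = 73/8 =9.12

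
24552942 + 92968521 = 117521463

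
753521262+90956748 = 844478010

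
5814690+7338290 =13152980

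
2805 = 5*561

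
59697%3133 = 170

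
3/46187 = 3/46187 = 0.00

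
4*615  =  2460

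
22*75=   1650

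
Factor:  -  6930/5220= -2^( - 1 )* 7^1*11^1*29^(-1 ) = - 77/58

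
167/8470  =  167/8470 = 0.02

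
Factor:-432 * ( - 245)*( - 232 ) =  - 24554880  =  - 2^7*3^3*5^1 * 7^2 *29^1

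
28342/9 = 28342/9 =3149.11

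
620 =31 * 20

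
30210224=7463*4048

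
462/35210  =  33/2515  =  0.01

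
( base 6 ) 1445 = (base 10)389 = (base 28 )DP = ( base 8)605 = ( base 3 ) 112102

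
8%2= 0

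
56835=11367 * 5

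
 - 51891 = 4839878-4891769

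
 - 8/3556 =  - 2/889 = - 0.00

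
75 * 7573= 567975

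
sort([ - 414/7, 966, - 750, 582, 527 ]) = [-750,- 414/7,  527, 582, 966 ]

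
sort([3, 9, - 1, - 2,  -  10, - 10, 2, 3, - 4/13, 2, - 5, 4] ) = [ - 10, - 10, - 5, - 2, - 1 ,  -  4/13,2, 2, 3, 3, 4,9]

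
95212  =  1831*52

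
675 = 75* 9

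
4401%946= 617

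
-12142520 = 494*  ( - 24580)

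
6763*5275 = 35674825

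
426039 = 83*5133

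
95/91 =95/91 = 1.04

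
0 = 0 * 71914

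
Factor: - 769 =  - 769^1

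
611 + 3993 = 4604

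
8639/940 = 9  +  179/940 = 9.19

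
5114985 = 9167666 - 4052681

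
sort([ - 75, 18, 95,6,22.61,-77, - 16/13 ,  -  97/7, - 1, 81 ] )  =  [  -  77,-75, - 97/7,  -  16/13, - 1 , 6,18 , 22.61, 81, 95] 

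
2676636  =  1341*1996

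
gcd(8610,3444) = 1722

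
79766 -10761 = 69005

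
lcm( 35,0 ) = 0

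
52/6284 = 13/1571 = 0.01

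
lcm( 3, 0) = 0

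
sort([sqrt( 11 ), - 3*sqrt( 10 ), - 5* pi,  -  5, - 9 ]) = [-5 * pi , - 3*sqrt( 10 ), - 9 , - 5, sqrt( 11 ) ] 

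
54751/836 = 65+411/836 = 65.49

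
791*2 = 1582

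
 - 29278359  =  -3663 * 7993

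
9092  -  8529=563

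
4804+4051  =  8855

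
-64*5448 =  - 348672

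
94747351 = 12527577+82219774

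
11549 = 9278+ 2271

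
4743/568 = 4743/568 = 8.35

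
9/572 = 9/572 = 0.02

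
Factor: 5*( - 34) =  - 170 =- 2^1 * 5^1*17^1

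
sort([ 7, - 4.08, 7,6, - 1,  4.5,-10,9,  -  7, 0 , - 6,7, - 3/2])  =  [ - 10, - 7, - 6 , - 4.08, - 3/2,  -  1, 0, 4.5, 6,7, 7,7, 9 ] 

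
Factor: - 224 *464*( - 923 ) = 95932928 = 2^9*7^1*13^1*29^1*71^1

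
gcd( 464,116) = 116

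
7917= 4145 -- 3772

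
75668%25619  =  24430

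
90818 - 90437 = 381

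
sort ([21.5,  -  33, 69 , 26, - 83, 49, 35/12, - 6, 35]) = [ - 83, - 33, - 6 , 35/12, 21.5, 26, 35, 49,69]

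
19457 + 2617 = 22074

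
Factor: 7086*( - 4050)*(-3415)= 98004694500 = 2^2*3^5*5^3*683^1*1181^1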